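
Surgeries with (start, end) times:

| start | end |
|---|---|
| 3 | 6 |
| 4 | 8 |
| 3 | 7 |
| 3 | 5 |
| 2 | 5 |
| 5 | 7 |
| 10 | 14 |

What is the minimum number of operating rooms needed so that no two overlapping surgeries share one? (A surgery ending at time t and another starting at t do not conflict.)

The answer is the maximum number of intervals overlapping at any instant.
Events (time:±→running): 2:+→1 3:+→2 3:+→3 3:+→4 4:+→5 … peak 5.

5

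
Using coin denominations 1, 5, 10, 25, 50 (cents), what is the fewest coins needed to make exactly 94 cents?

8

Use the largest denomination that fits, subtract, and repeat.
94 = 1×50 + 1×25 + 1×10 + 1×5 + 4×1
Total coins = 1 + 1 + 1 + 1 + 4 = 8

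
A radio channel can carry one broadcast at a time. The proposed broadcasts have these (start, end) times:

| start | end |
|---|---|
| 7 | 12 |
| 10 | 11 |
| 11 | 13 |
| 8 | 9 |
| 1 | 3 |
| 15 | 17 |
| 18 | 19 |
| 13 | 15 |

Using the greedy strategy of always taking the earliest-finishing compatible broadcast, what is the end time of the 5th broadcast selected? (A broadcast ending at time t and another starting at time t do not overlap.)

Order by finish time; keep every interval that doesn't clash with the previous kept one.
By end time: (1,3), (8,9), (10,11), (7,12), (11,13), (13,15), (15,17), (18,19).
Pick (1,3); next start ≥ 3 → (8,9); next start ≥ 9 → (10,11); next start ≥ 11 → (11,13); next start ≥ 13 → (13,15); next start ≥ 15 → (15,17); next start ≥ 17 → (18,19).
Selected: (1,3) (8,9) (10,11) (11,13) (13,15) (15,17) (18,19)

15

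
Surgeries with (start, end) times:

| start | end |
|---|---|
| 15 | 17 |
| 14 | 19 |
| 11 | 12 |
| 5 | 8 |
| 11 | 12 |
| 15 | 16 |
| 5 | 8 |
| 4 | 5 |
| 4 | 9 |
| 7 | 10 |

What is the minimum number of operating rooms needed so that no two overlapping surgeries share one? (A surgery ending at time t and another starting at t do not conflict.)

4

Count concurrent intervals with a sweep; the peak is the room count.
Events (time:±→running): 4:+→1 4:+→2 5:-→1 5:+→2 5:+→3 7:+→4 … peak 4.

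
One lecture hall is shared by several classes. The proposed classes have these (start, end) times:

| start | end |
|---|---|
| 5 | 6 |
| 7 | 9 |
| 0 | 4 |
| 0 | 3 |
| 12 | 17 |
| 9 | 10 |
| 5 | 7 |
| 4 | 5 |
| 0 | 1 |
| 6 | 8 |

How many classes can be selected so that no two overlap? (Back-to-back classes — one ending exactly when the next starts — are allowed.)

6

Greedy by earliest finish: after sorting by end time, pick each interval compatible with the last pick.
Sorted by end: (0,1)  (0,3)  (0,4)  (4,5)  (5,6)  (5,7)  (6,8)  (7,9)  (9,10)  (12,17)
take (0,1); skip (0,4); take (4,5); take (5,6); take (6,8); skip (7,9); take (9,10); take (12,17).
Selected 6 classes.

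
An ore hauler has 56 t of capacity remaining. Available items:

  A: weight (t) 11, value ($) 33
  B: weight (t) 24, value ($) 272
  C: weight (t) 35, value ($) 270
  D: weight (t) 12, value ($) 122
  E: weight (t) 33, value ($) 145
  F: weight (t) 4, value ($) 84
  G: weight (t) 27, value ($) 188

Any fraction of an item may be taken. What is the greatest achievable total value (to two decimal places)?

Greedy by value/weight ratio, highest first.
Ratios (sorted): F 21.00, B 11.33, D 10.17, C 7.71, G 6.96, E 4.39, A 3.00
take F (4 @ 84); take B (24 @ 272); take D (12 @ 122); take 16/35 of C → 123.43. Capacity used 56/56.
Total value = 601.43

601.43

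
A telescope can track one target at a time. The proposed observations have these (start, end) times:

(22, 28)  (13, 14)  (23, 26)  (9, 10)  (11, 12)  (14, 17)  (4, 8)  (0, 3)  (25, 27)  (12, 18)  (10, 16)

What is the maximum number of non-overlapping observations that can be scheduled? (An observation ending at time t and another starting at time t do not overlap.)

Greedy by earliest finish: after sorting by end time, pick each interval compatible with the last pick.
Sorted by end: (0,3)  (4,8)  (9,10)  (11,12)  (13,14)  (10,16)  (14,17)  (12,18)  (23,26)  (25,27)  (22,28)
take (0,3); take (4,8); take (9,10); take (11,12); take (13,14); skip (10,16); take (14,17); skip (12,18); take (23,26).
Selected 7 observations.

7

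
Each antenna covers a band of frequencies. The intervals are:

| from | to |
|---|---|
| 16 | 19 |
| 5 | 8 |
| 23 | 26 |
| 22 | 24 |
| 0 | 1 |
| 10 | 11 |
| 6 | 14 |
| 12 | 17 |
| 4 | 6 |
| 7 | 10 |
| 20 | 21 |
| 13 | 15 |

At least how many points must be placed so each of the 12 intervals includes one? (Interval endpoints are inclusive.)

By right end: [0,1]  [4,6]  [5,8]  [7,10]  [10,11]  [6,14]  [13,15]  [12,17]  [16,19]  [20,21]  [22,24]  [23,26]
[0,1] uncovered → point at 1; [4,6] uncovered → point at 6; [7,10] uncovered → point at 10; [13,15] uncovered → point at 15; [16,19] uncovered → point at 19; [20,21] uncovered → point at 21; [22,24] uncovered → point at 24.
Points: 1, 6, 10, 15, 19, 21, 24 (7 total).

7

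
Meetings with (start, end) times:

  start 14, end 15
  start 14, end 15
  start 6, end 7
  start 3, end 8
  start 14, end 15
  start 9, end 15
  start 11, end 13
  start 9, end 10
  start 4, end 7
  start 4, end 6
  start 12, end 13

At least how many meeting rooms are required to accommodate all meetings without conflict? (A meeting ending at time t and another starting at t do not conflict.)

4

Count concurrent intervals with a sweep; the peak is the room count.
Events (time:±→running): 3:+→1 4:+→2 4:+→3 6:-→2 6:+→3 7:-→2 7:-→1 8:-→0 9:+→1 9:+→2 10:-→1 11:+→2 12:+→3 13:-→2 13:-→1 14:+→2 14:+→3 14:+→4 … peak 4.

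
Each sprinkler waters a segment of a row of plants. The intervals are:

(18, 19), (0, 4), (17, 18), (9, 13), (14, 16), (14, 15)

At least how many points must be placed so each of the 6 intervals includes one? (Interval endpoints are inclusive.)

Sorted: [0,4] [9,13] [14,15] [14,16] [17,18] [18,19]
{[0,4]} hit by 4; {[9,13]} hit by 13; {[14,15],[14,16]} hit by 15; {[17,18],[18,19]} hit by 18.
Points: 4, 13, 15, 18 (4 total).

4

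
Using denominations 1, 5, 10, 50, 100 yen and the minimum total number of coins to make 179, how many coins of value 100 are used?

Greedy: take as many of the largest coin as possible, then repeat with the remainder.
179 = 1×100 + 1×50 + 2×10 + 1×5 + 4×1
Count of 100: 1

1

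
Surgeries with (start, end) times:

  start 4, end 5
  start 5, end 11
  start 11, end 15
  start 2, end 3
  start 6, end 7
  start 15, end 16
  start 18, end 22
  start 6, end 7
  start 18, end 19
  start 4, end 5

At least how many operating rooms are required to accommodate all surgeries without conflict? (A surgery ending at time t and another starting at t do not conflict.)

3

starts: [2, 4, 4, 5, 6, 6, 11, 15, 18, 18]
ends:   [3, 5, 5, 7, 7, 11, 15, 16, 19, 22]
s2→1 e3→0 s4→1 s4→2 e5→1 e5→0 s5→1 s6→2 s6→3  — peak 3.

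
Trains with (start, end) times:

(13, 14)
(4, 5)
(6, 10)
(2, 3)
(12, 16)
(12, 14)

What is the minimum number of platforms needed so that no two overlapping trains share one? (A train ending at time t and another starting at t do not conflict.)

3

The answer is the maximum number of intervals overlapping at any instant.
Events (time:±→running): 2:+→1 3:-→0 4:+→1 5:-→0 6:+→1 10:-→0 12:+→1 12:+→2 13:+→3 … peak 3.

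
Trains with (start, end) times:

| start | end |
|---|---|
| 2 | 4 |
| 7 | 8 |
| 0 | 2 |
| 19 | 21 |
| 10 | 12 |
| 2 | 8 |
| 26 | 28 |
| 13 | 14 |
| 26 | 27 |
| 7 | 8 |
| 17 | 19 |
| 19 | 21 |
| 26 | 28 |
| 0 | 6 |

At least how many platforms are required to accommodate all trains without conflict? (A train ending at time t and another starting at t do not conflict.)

3

starts: [0, 0, 2, 2, 7, 7, 10, 13, 17, 19, 19, 26, 26, 26]
ends:   [2, 4, 6, 8, 8, 8, 12, 14, 19, 21, 21, 27, 28, 28]
s0→1 s0→2 e2→1 s2→2 s2→3  — peak 3.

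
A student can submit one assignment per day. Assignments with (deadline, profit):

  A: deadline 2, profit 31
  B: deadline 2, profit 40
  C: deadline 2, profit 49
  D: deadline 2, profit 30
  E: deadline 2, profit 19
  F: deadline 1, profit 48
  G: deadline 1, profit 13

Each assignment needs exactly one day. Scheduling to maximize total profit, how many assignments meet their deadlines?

Profit order: C=49 F=48 B=40 A=31 D=30 E=19 G=13
Assign: C→slot 2, F→slot 1, B skipped, A skipped, D skipped, E skipped, G skipped.
Slots: [1:F] [2:C]
2 of 7 scheduled.

2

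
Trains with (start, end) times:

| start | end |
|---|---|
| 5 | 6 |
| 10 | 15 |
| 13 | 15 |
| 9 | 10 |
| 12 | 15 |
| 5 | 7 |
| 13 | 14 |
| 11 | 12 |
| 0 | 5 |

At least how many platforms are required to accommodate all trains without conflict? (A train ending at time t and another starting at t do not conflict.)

4

The answer is the maximum number of intervals overlapping at any instant.
Events (time:±→running): 0:+→1 5:-→0 5:+→1 5:+→2 6:-→1 7:-→0 9:+→1 10:-→0 10:+→1 11:+→2 12:-→1 12:+→2 13:+→3 13:+→4 … peak 4.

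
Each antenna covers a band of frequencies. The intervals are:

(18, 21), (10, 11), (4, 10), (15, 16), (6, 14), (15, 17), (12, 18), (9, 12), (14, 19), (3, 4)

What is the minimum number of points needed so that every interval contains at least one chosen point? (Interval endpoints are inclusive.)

4

By right end: [3,4]  [4,10]  [10,11]  [9,12]  [6,14]  [15,16]  [15,17]  [12,18]  [14,19]  [18,21]
[3,4] uncovered → point at 4; [10,11] uncovered → point at 11; [15,16] uncovered → point at 16; [18,21] uncovered → point at 21.
Points: 4, 11, 16, 21 (4 total).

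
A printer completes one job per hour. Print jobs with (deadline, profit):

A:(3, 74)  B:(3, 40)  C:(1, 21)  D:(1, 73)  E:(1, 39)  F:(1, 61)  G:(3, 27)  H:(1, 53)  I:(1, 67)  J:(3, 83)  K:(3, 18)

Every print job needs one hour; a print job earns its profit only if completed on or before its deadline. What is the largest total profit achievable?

Sort by profit descending; place each in the latest free slot ≤ its deadline.
By profit: J(d3,83), A(d3,74), D(d1,73), I(d1,67), F(d1,61), H(d1,53), B(d3,40), E(d1,39), G(d3,27), C(d1,21), K(d3,18)
J→slot 3; A→slot 2; D→slot 1; I skipped; F skipped; H skipped; B skipped; E skipped; G skipped; C skipped; K skipped.
Profit = 73 + 74 + 83 = 230

230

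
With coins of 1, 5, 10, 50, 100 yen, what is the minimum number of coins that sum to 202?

Greedy: take as many of the largest coin as possible, then repeat with the remainder.
202 = 2×100 + 2×1
Total coins = 2 + 2 = 4

4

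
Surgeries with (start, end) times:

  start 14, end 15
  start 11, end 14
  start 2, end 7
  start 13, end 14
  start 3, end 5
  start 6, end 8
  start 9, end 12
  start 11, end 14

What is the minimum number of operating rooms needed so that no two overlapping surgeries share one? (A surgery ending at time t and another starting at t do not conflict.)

3

Events (time:±→running): 2:+→1 3:+→2 5:-→1 6:+→2 7:-→1 8:-→0 9:+→1 11:+→2 11:+→3 … peak 3.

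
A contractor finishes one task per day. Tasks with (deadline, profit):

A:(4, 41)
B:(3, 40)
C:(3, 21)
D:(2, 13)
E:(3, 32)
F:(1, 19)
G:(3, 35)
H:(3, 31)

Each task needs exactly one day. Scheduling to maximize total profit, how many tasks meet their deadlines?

4

Take jobs in profit order; each goes to the latest open slot no later than its deadline.
Profit order: A=41 B=40 G=35 E=32 H=31 C=21 F=19 D=13
Assign: A→slot 4, B→slot 3, G→slot 2, E→slot 1, H skipped, C skipped, F skipped, D skipped.
Slots: [1:E] [2:G] [3:B] [4:A]
4 of 8 scheduled.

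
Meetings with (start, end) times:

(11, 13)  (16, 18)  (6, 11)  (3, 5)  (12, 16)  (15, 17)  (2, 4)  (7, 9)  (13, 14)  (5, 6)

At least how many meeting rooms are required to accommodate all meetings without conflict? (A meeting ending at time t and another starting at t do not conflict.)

2

Events (time:±→running): 2:+→1 3:+→2 … peak 2.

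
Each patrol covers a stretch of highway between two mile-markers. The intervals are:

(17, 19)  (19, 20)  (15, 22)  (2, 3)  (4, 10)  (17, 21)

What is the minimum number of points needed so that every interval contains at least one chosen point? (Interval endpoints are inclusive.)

Sort by right endpoint; whenever an interval is uncovered, place a point at its right end.
By right end: [2,3]  [4,10]  [17,19]  [19,20]  [17,21]  [15,22]
[2,3] uncovered → point at 3; [4,10] uncovered → point at 10; [17,19] uncovered → point at 19.
Points: 3, 10, 19 (3 total).

3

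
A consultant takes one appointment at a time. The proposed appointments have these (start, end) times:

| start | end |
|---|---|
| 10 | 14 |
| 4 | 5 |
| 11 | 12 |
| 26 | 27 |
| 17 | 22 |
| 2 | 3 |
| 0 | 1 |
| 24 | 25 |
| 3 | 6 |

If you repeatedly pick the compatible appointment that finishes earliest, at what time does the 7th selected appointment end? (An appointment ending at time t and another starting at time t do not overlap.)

27

Sort by end time and greedily take each interval whose start is ≥ the last chosen end.
By end time: (0,1), (2,3), (4,5), (3,6), (11,12), (10,14), (17,22), (24,25), (26,27).
Pick (0,1); next start ≥ 1 → (2,3); next start ≥ 3 → (4,5); next start ≥ 5 → (11,12); next start ≥ 12 → (17,22); next start ≥ 22 → (24,25); next start ≥ 25 → (26,27).
Selected: (0,1) (2,3) (4,5) (11,12) (17,22) (24,25) (26,27)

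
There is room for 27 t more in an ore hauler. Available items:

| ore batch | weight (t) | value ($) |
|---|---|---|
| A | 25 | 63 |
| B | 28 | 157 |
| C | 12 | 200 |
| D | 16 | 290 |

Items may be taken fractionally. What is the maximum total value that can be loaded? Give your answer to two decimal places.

Sort by value per unit weight and fill in that order.
Ratios (sorted): D 18.12, C 16.67, B 5.61, A 2.52
take D (16 @ 290); take 11/12 of C → 183.33. Capacity used 27/27.
Total value = 473.33

473.33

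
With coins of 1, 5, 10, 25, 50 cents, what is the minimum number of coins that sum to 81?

4

Greedy: take as many of the largest coin as possible, then repeat with the remainder.
81 = 1×50 + 1×25 + 1×5 + 1×1
Total coins = 1 + 1 + 1 + 1 = 4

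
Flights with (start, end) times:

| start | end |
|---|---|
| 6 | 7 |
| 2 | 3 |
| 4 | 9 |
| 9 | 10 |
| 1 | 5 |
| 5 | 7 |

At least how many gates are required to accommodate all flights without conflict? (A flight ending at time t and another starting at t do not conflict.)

The answer is the maximum number of intervals overlapping at any instant.
starts: [1, 2, 4, 5, 6, 9]
ends:   [3, 5, 7, 7, 9, 10]
s1→1 s2→2 e3→1 s4→2 e5→1 s5→2 s6→3  — peak 3.

3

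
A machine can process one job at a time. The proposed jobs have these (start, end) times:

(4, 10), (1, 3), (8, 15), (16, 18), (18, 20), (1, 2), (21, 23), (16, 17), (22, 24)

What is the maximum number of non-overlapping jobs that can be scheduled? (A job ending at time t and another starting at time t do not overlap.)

Sort by end time and greedily take each interval whose start is ≥ the last chosen end.
Sorted by end: (1,2)  (1,3)  (4,10)  (8,15)  (16,17)  (16,18)  (18,20)  (21,23)  (22,24)
take (1,2); take (4,10); skip (8,15); take (16,17); take (18,20); take (21,23).
Selected 5 jobs.

5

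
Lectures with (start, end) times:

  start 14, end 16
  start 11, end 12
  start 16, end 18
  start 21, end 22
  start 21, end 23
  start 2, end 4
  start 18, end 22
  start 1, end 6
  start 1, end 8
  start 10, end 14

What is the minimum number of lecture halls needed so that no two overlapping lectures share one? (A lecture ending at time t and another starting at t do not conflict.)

3

Count concurrent intervals with a sweep; the peak is the room count.
Events (time:±→running): 1:+→1 1:+→2 2:+→3 … peak 3.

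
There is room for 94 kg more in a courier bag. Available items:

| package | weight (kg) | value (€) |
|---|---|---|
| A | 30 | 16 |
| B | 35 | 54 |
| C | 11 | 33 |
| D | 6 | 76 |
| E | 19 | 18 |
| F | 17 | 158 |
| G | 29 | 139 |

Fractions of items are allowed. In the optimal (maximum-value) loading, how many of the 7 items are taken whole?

4

Order: D (76/6=12.67) > F (158/17=9.29) > G (139/29=4.79) > C (33/11=3.00) > B (54/35=1.54) > E (18/19=0.95) > A (16/30=0.53)
Fill: take D (6 @ 76) → take F (17 @ 158) → take G (29 @ 139) → take C (11 @ 33) → take 31/35 of B → 47.83; 94/94 used.
4 item(s) taken whole; one partial (take 31/35 of B).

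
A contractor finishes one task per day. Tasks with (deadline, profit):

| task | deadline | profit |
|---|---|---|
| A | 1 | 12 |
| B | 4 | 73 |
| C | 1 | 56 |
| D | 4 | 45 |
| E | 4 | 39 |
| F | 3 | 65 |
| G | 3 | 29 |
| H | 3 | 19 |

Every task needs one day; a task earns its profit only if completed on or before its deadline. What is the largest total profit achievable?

Take jobs in profit order; each goes to the latest open slot no later than its deadline.
By profit: B(d4,73), F(d3,65), C(d1,56), D(d4,45), E(d4,39), G(d3,29), H(d3,19), A(d1,12)
B→slot 4; F→slot 3; C→slot 1; D→slot 2; E skipped; G skipped; H skipped; A skipped.
Profit = 56 + 45 + 65 + 73 = 239

239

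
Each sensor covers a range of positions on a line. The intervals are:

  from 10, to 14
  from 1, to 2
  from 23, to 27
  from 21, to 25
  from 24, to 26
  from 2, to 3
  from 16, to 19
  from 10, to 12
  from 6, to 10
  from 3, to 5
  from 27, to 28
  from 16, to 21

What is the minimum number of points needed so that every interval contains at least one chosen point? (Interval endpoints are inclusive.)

6

Process intervals by earliest right end; each time one isn't hit yet, stab at its right endpoint.
By right end: [1,2]  [2,3]  [3,5]  [6,10]  [10,12]  [10,14]  [16,19]  [16,21]  [21,25]  [24,26]  [23,27]  [27,28]
[1,2] uncovered → point at 2; [3,5] uncovered → point at 5; [6,10] uncovered → point at 10; [16,19] uncovered → point at 19; [21,25] uncovered → point at 25; [27,28] uncovered → point at 28.
Points: 2, 5, 10, 19, 25, 28 (6 total).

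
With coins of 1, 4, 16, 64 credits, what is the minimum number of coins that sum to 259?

259 = 4×64 + 3×1
Total coins = 4 + 3 = 7

7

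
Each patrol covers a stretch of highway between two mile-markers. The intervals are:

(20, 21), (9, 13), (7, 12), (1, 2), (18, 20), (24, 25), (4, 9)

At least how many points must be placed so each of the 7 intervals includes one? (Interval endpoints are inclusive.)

4

Process intervals by earliest right end; each time one isn't hit yet, stab at its right endpoint.
Sorted: [1,2] [4,9] [7,12] [9,13] [18,20] [20,21] [24,25]
{[1,2]} hit by 2; {[4,9],[7,12],[9,13]} hit by 9; {[18,20],[20,21]} hit by 20; {[24,25]} hit by 25.
Points: 2, 9, 20, 25 (4 total).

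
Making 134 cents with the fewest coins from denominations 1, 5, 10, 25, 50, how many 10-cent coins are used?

0

134 = 2×50 + 1×25 + 1×5 + 4×1
Count of 10: 0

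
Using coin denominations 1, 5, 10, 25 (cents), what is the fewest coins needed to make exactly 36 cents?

3

Use the largest denomination that fits, subtract, and repeat.
36 = 1×25 + 1×10 + 1×1
Total coins = 1 + 1 + 1 = 3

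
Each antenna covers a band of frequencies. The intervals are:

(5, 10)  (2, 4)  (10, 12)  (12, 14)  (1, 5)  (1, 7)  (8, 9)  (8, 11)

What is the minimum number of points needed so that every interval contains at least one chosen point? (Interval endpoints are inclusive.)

Sorted: [2,4] [1,5] [1,7] [8,9] [5,10] [8,11] [10,12] [12,14]
{[2,4],[1,5],[1,7]} hit by 4; {[8,9],[5,10],[8,11]} hit by 9; {[10,12],[12,14]} hit by 12.
Points: 4, 9, 12 (3 total).

3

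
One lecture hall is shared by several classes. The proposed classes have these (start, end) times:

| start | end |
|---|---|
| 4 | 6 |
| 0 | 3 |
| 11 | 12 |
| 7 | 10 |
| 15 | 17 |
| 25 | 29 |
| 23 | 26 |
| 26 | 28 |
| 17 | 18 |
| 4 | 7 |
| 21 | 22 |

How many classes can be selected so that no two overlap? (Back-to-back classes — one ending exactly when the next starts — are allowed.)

9

By end time: (0,3), (4,6), (4,7), (7,10), (11,12), (15,17), (17,18), (21,22), (23,26), (26,28), (25,29).
Pick (0,3); next start ≥ 3 → (4,6); next start ≥ 6 → (7,10); next start ≥ 10 → (11,12); next start ≥ 12 → (15,17); next start ≥ 17 → (17,18); next start ≥ 18 → (21,22); next start ≥ 22 → (23,26); next start ≥ 26 → (26,28).
Selected 9 classes.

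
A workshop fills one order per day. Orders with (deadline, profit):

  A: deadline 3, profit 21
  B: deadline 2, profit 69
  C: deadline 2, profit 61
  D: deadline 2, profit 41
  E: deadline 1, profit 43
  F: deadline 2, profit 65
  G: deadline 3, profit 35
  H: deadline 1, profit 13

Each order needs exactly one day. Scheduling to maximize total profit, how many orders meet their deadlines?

3

Sort by profit descending; place each in the latest free slot ≤ its deadline.
By profit: B(d2,69), F(d2,65), C(d2,61), E(d1,43), D(d2,41), G(d3,35), A(d3,21), H(d1,13)
B→slot 2; F→slot 1; C skipped; E skipped; D skipped; G→slot 3; A skipped; H skipped.
3 of 8 scheduled.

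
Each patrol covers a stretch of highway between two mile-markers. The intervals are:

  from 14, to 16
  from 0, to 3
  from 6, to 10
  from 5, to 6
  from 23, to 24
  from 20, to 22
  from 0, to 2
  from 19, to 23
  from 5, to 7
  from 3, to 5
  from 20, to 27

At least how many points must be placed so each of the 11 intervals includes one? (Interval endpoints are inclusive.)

6

Process intervals by earliest right end; each time one isn't hit yet, stab at its right endpoint.
Sorted: [0,2] [0,3] [3,5] [5,6] [5,7] [6,10] [14,16] [20,22] [19,23] [23,24] [20,27]
{[0,2],[0,3]} hit by 2; {[3,5],[5,6],[5,7]} hit by 5; {[6,10]} hit by 10; {[14,16]} hit by 16; {[20,22],[19,23]} hit by 22; {[23,24],[20,27]} hit by 24.
Points: 2, 5, 10, 16, 22, 24 (6 total).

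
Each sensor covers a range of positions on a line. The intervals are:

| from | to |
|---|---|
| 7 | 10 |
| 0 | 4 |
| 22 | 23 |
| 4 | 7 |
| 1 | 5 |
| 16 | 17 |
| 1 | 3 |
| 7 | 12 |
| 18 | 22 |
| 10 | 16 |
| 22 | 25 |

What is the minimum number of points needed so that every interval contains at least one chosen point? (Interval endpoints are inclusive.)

Sort by right endpoint; whenever an interval is uncovered, place a point at its right end.
By right end: [1,3]  [0,4]  [1,5]  [4,7]  [7,10]  [7,12]  [10,16]  [16,17]  [18,22]  [22,23]  [22,25]
[1,3] uncovered → point at 3; [4,7] uncovered → point at 7; [10,16] uncovered → point at 16; [18,22] uncovered → point at 22.
Points: 3, 7, 16, 22 (4 total).

4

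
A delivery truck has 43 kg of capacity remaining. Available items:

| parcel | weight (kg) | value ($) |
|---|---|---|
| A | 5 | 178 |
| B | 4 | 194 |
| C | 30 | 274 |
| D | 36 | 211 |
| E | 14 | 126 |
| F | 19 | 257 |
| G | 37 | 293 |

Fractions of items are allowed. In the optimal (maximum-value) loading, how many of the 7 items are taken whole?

Ratios (sorted): B 48.50, A 35.60, F 13.53, C 9.13, E 9.00, G 7.92, D 5.86
take B (4 @ 194); take A (5 @ 178); take F (19 @ 257); take 15/30 of C → 137.00. Capacity used 43/43.
3 item(s) taken whole; one partial (take 15/30 of C).

3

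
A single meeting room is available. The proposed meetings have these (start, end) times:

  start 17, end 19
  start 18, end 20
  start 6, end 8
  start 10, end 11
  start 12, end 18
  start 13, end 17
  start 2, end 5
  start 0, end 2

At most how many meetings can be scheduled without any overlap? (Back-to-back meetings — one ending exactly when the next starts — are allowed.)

6

By end time: (0,2), (2,5), (6,8), (10,11), (13,17), (12,18), (17,19), (18,20).
Pick (0,2); next start ≥ 2 → (2,5); next start ≥ 5 → (6,8); next start ≥ 8 → (10,11); next start ≥ 11 → (13,17); next start ≥ 17 → (17,19).
Selected 6 meetings.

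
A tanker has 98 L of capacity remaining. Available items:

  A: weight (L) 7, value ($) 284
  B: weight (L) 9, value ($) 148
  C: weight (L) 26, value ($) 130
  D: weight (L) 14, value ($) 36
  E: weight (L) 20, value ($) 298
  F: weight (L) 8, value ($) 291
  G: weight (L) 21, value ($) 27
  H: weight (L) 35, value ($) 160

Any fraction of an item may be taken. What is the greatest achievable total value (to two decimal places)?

Ratios (sorted): A 40.57, F 36.38, B 16.44, E 14.90, C 5.00, H 4.57, D 2.57, G 1.29
take A (7 @ 284); take F (8 @ 291); take B (9 @ 148); take E (20 @ 298); take C (26 @ 130); take 28/35 of H → 128.00. Capacity used 98/98.
Total value = 1279.00

1279.00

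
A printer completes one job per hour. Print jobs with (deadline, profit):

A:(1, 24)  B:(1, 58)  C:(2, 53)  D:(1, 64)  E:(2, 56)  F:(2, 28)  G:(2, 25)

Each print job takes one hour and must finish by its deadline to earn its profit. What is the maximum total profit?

120

By profit: D(d1,64), B(d1,58), E(d2,56), C(d2,53), F(d2,28), G(d2,25), A(d1,24)
D→slot 1; B skipped; E→slot 2; C skipped; F skipped; G skipped; A skipped.
Profit = 64 + 56 = 120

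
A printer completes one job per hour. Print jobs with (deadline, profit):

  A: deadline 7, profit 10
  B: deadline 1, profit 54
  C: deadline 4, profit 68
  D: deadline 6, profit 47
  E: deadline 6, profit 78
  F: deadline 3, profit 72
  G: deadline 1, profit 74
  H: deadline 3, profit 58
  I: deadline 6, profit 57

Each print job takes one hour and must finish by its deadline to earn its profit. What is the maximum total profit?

417

Take jobs in profit order; each goes to the latest open slot no later than its deadline.
By profit: E(d6,78), G(d1,74), F(d3,72), C(d4,68), H(d3,58), I(d6,57), B(d1,54), D(d6,47), A(d7,10)
E→slot 6; G→slot 1; F→slot 3; C→slot 4; H→slot 2; I→slot 5; B skipped; D skipped; A→slot 7.
Profit = 74 + 58 + 72 + 68 + 57 + 78 + 10 = 417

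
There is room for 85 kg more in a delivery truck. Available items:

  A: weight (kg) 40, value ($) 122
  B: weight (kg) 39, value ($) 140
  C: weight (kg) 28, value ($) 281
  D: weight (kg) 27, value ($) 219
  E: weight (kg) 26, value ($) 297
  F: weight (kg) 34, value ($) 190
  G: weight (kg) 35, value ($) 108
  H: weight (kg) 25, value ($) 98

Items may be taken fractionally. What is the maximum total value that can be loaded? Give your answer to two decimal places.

Order: E (297/26=11.42) > C (281/28=10.04) > D (219/27=8.11) > F (190/34=5.59) > H (98/25=3.92) > B (140/39=3.59) > G (108/35=3.09) > A (122/40=3.05)
Fill: take E (26 @ 297) → take C (28 @ 281) → take D (27 @ 219) → take 4/34 of F → 22.35; 85/85 used.
Total value = 819.35

819.35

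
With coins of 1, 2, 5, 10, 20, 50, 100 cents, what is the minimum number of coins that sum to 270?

Greedy: take as many of the largest coin as possible, then repeat with the remainder.
270 = 2×100 + 1×50 + 1×20
Total coins = 2 + 1 + 1 = 4

4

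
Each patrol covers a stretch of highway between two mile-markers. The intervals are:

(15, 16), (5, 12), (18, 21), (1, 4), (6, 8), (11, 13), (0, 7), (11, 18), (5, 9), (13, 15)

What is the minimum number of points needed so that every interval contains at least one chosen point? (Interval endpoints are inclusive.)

5

By right end: [1,4]  [0,7]  [6,8]  [5,9]  [5,12]  [11,13]  [13,15]  [15,16]  [11,18]  [18,21]
[1,4] uncovered → point at 4; [6,8] uncovered → point at 8; [11,13] uncovered → point at 13; [15,16] uncovered → point at 16; [18,21] uncovered → point at 21.
Points: 4, 8, 13, 16, 21 (5 total).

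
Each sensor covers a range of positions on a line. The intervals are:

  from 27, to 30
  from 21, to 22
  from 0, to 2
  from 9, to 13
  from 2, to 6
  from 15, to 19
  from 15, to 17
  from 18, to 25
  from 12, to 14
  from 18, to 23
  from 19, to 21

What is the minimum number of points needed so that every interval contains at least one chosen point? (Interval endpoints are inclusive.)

Sorted: [0,2] [2,6] [9,13] [12,14] [15,17] [15,19] [19,21] [21,22] [18,23] [18,25] [27,30]
{[0,2],[2,6]} hit by 2; {[9,13],[12,14]} hit by 13; {[15,17],[15,19]} hit by 17; {[19,21],[21,22],[18,23],[18,25]} hit by 21; {[27,30]} hit by 30.
Points: 2, 13, 17, 21, 30 (5 total).

5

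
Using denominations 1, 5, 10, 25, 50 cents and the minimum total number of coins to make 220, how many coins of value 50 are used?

220 − 4×50→20 − 2×10→0
Count of 50: 4

4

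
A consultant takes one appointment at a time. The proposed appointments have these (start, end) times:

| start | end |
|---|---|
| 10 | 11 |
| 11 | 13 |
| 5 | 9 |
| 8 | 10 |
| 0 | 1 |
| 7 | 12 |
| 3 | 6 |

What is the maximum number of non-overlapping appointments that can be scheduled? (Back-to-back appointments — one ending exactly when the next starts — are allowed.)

5

By end time: (0,1), (3,6), (5,9), (8,10), (10,11), (7,12), (11,13).
Pick (0,1); next start ≥ 1 → (3,6); next start ≥ 6 → (8,10); next start ≥ 10 → (10,11); next start ≥ 11 → (11,13).
Selected 5 appointments.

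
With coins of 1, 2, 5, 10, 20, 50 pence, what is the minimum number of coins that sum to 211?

6

Greedy: take as many of the largest coin as possible, then repeat with the remainder.
211 − 4×50→11 − 1×10→1 − 1×1→0
Total coins = 4 + 1 + 1 = 6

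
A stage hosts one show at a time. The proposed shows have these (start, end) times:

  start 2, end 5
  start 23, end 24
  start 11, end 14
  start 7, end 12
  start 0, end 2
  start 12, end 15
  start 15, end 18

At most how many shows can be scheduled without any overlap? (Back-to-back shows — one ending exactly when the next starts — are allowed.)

6

Order by finish time; keep every interval that doesn't clash with the previous kept one.
Sorted by end: (0,2)  (2,5)  (7,12)  (11,14)  (12,15)  (15,18)  (23,24)
take (0,2); take (2,5); take (7,12); take (12,15); take (15,18); take (23,24).
Selected 6 shows.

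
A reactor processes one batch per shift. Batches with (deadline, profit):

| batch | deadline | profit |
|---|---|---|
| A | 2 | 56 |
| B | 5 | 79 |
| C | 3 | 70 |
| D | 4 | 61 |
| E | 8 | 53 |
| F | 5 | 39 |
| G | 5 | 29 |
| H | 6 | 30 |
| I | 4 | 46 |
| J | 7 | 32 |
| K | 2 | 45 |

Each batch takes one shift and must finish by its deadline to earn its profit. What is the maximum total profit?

Profit order: B=79 C=70 D=61 A=56 E=53 I=46 K=45 F=39 J=32 H=30 G=29
Assign: B→slot 5, C→slot 3, D→slot 4, A→slot 2, E→slot 8, I→slot 1, K skipped, F skipped, J→slot 7, H→slot 6, G skipped.
Slots: [1:I] [2:A] [3:C] [4:D] [5:B] [6:H] [7:J] [8:E]
Profit = 46 + 56 + 70 + 61 + 79 + 30 + 32 + 53 = 427

427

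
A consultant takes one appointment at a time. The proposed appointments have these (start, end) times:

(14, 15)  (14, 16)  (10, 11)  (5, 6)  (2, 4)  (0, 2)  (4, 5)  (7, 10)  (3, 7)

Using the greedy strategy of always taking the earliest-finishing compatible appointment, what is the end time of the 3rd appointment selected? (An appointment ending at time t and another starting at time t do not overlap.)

Order by finish time; keep every interval that doesn't clash with the previous kept one.
Sorted by end: (0,2)  (2,4)  (4,5)  (5,6)  (3,7)  (7,10)  (10,11)  (14,15)  (14,16)
take (0,2); take (2,4); take (4,5); take (5,6); skip (3,7); take (7,10); take (10,11); take (14,15).
Selected: (0,2) (2,4) (4,5) (5,6) (7,10) (10,11) (14,15)

5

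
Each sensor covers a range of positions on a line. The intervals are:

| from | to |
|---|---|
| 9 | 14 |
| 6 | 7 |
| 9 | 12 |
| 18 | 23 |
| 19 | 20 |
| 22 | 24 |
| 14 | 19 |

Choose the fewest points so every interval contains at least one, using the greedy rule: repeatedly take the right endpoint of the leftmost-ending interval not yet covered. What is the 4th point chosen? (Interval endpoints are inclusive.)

Sort by right endpoint; whenever an interval is uncovered, place a point at its right end.
Sorted: [6,7] [9,12] [9,14] [14,19] [19,20] [18,23] [22,24]
{[6,7]} hit by 7; {[9,12],[9,14]} hit by 12; {[14,19],[19,20],[18,23]} hit by 19; {[22,24]} hit by 24.
Points: 7, 12, 19, 24 (4 total).

24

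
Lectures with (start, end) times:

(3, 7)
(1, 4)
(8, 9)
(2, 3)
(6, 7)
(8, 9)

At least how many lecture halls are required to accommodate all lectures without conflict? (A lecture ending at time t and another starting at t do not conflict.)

Events (time:±→running): 1:+→1 2:+→2 … peak 2.

2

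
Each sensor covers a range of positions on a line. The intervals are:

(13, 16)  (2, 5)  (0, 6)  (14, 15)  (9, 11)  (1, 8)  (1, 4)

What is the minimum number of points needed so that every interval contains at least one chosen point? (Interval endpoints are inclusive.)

3

Sort by right endpoint; whenever an interval is uncovered, place a point at its right end.
By right end: [1,4]  [2,5]  [0,6]  [1,8]  [9,11]  [14,15]  [13,16]
[1,4] uncovered → point at 4; [9,11] uncovered → point at 11; [14,15] uncovered → point at 15.
Points: 4, 11, 15 (3 total).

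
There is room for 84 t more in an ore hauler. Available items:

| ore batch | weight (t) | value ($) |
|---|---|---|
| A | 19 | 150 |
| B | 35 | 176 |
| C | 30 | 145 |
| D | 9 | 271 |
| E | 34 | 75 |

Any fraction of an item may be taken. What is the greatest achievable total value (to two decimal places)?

Ratios (sorted): D 30.11, A 7.89, B 5.03, C 4.83, E 2.21
take D (9 @ 271); take A (19 @ 150); take B (35 @ 176); take 21/30 of C → 101.50. Capacity used 84/84.
Total value = 698.50

698.50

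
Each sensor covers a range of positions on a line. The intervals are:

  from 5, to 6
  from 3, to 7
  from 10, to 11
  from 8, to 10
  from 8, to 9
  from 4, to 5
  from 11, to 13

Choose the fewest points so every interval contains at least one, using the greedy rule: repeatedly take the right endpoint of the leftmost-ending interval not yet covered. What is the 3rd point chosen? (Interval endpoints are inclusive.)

11

Sorted: [4,5] [5,6] [3,7] [8,9] [8,10] [10,11] [11,13]
{[4,5],[5,6],[3,7]} hit by 5; {[8,9],[8,10]} hit by 9; {[10,11],[11,13]} hit by 11.
Points: 5, 9, 11 (3 total).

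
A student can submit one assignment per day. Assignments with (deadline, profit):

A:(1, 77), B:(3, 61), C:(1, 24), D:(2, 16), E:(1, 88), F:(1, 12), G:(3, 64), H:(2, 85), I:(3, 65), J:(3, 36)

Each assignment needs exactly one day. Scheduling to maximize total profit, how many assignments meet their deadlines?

3

Take jobs in profit order; each goes to the latest open slot no later than its deadline.
By profit: E(d1,88), H(d2,85), A(d1,77), I(d3,65), G(d3,64), B(d3,61), J(d3,36), C(d1,24), D(d2,16), F(d1,12)
E→slot 1; H→slot 2; A skipped; I→slot 3; G skipped; B skipped; J skipped; C skipped; D skipped; F skipped.
3 of 10 scheduled.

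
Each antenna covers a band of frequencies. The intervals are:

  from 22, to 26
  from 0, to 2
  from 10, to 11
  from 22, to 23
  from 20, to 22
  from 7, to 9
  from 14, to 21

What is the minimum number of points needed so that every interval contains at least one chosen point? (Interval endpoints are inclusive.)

Sort by right endpoint; whenever an interval is uncovered, place a point at its right end.
By right end: [0,2]  [7,9]  [10,11]  [14,21]  [20,22]  [22,23]  [22,26]
[0,2] uncovered → point at 2; [7,9] uncovered → point at 9; [10,11] uncovered → point at 11; [14,21] uncovered → point at 21; [22,23] uncovered → point at 23.
Points: 2, 9, 11, 21, 23 (5 total).

5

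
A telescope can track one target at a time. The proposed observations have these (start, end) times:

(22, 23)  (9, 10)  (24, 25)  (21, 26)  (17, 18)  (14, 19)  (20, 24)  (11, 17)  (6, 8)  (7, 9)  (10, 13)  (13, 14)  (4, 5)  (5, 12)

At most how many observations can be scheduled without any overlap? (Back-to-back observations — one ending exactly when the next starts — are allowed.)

8

Sort by end time and greedily take each interval whose start is ≥ the last chosen end.
By end time: (4,5), (6,8), (7,9), (9,10), (5,12), (10,13), (13,14), (11,17), (17,18), (14,19), (22,23), (20,24), (24,25), (21,26).
Pick (4,5); next start ≥ 5 → (6,8); next start ≥ 8 → (9,10); next start ≥ 10 → (10,13); next start ≥ 13 → (13,14); next start ≥ 14 → (17,18); next start ≥ 18 → (22,23); next start ≥ 23 → (24,25).
Selected 8 observations.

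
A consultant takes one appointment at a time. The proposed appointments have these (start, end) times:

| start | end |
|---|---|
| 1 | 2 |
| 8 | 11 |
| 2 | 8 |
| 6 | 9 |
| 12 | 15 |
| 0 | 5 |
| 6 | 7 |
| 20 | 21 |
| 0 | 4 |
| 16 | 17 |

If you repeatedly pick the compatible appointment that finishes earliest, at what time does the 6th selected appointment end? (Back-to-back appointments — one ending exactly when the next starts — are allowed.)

Greedy by earliest finish: after sorting by end time, pick each interval compatible with the last pick.
Sorted by end: (1,2)  (0,4)  (0,5)  (6,7)  (2,8)  (6,9)  (8,11)  (12,15)  (16,17)  (20,21)
take (1,2); take (6,7); skip (6,9); take (8,11); take (12,15); take (16,17); take (20,21).
Selected: (1,2) (6,7) (8,11) (12,15) (16,17) (20,21)

21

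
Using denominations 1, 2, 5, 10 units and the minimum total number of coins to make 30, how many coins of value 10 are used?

3

30 − 3×10→0
Count of 10: 3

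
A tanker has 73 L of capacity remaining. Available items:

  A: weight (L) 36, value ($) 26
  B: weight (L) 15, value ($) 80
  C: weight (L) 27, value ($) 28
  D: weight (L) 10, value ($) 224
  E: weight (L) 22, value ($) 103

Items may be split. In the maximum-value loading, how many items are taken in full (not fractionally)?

3

Sort by value per unit weight and fill in that order.
Order: D (224/10=22.40) > B (80/15=5.33) > E (103/22=4.68) > C (28/27=1.04) > A (26/36=0.72)
Fill: take D (10 @ 224) → take B (15 @ 80) → take E (22 @ 103) → take 26/27 of C → 26.96; 73/73 used.
3 item(s) taken whole; one partial (take 26/27 of C).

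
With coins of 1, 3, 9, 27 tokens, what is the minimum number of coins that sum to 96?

6

Greedy: take as many of the largest coin as possible, then repeat with the remainder.
96 = 3×27 + 1×9 + 2×3
Total coins = 3 + 1 + 2 = 6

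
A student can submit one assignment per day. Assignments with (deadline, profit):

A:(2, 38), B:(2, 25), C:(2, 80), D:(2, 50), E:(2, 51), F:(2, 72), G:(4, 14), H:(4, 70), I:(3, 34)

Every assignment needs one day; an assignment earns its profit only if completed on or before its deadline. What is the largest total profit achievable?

256

Profit order: C=80 F=72 H=70 E=51 D=50 A=38 I=34 B=25 G=14
Assign: C→slot 2, F→slot 1, H→slot 4, E skipped, D skipped, A skipped, I→slot 3, B skipped, G skipped.
Slots: [1:F] [2:C] [3:I] [4:H]
Profit = 72 + 80 + 34 + 70 = 256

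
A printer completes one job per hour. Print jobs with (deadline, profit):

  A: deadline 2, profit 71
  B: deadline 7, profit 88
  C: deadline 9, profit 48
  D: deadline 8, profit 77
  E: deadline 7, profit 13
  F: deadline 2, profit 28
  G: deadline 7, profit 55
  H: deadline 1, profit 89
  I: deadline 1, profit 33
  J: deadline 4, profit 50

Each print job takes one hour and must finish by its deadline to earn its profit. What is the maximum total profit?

Sort by profit descending; place each in the latest free slot ≤ its deadline.
By profit: H(d1,89), B(d7,88), D(d8,77), A(d2,71), G(d7,55), J(d4,50), C(d9,48), I(d1,33), F(d2,28), E(d7,13)
H→slot 1; B→slot 7; D→slot 8; A→slot 2; G→slot 6; J→slot 4; C→slot 9; I skipped; F skipped; E→slot 5.
Profit = 89 + 71 + 50 + 13 + 55 + 88 + 77 + 48 = 491

491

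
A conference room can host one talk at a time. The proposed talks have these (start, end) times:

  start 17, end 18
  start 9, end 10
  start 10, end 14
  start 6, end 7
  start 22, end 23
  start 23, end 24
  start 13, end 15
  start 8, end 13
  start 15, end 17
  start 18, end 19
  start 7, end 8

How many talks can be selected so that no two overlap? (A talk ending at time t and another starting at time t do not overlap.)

9

Sort by end time and greedily take each interval whose start is ≥ the last chosen end.
Sorted by end: (6,7)  (7,8)  (9,10)  (8,13)  (10,14)  (13,15)  (15,17)  (17,18)  (18,19)  (22,23)  (23,24)
take (6,7); take (7,8); take (9,10); take (10,14); take (15,17); take (17,18); take (18,19); take (22,23); take (23,24).
Selected 9 talks.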